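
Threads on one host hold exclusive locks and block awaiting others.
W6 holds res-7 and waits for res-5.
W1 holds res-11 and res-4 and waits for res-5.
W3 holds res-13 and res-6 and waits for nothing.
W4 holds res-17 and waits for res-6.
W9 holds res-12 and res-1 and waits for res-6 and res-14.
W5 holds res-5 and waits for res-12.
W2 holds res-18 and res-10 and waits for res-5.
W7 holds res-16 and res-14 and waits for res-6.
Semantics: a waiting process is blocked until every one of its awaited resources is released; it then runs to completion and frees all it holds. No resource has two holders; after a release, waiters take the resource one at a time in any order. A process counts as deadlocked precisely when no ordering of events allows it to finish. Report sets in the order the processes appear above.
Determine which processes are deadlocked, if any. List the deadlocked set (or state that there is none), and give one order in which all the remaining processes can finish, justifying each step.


Nothing here is deadlocked.
Key observation: no waiting chain loops back on itself — every chain ends at a process that waits on nothing, so everyone eventually runs.
One completion order for the rest: W3, W7, W9, W5, W1, W6, W4, W2.
Check, step by step:
  run W3 (it waits on nothing); releases res-13 and res-6
  W7 waits on res-6 — all released -> runs and releases res-16 and res-14
  W9 waits on res-6 and res-14 — all released -> runs and releases res-12 and res-1
  W5 waits on res-12 — all released -> runs and releases res-5
  W1 waits on res-5 — all released -> runs and releases res-11 and res-4
  W6 waits on res-5 — all released -> runs and releases res-7
  W4 waits on res-6 — all released -> runs and releases res-17
  W2 waits on res-5 — all released -> runs and releases res-18 and res-10


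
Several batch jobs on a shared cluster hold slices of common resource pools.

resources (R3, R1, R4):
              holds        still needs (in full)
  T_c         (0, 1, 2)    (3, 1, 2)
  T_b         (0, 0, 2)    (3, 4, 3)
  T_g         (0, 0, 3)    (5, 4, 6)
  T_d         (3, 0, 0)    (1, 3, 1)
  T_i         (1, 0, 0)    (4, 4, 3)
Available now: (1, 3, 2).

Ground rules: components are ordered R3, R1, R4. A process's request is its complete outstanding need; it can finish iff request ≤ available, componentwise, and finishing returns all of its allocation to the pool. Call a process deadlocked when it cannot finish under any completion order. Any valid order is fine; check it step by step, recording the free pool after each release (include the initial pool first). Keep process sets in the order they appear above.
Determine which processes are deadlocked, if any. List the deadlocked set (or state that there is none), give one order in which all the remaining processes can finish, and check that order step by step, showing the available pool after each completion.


No process is deadlocked.
Key observation: there is always a runnable process — T_d first — so the state unwinds completely.
One completion order for the rest: T_d, T_c, T_b, T_i, T_g. Verifying each step:
  pool = (1, 3, 2)
  T_d needs (1, 3, 1) <= (1, 3, 2) -> finishes; pool += (3, 0, 0) = (4, 3, 2)
  T_c needs (3, 1, 2) <= (4, 3, 2) -> finishes; pool += (0, 1, 2) = (4, 4, 4)
  T_b needs (3, 4, 3) <= (4, 4, 4) -> finishes; pool += (0, 0, 2) = (4, 4, 6)
  T_i needs (4, 4, 3) <= (4, 4, 6) -> finishes; pool += (1, 0, 0) = (5, 4, 6)
  T_g needs (5, 4, 6) <= (5, 4, 6) -> finishes; pool += (0, 0, 3) = (5, 4, 9)


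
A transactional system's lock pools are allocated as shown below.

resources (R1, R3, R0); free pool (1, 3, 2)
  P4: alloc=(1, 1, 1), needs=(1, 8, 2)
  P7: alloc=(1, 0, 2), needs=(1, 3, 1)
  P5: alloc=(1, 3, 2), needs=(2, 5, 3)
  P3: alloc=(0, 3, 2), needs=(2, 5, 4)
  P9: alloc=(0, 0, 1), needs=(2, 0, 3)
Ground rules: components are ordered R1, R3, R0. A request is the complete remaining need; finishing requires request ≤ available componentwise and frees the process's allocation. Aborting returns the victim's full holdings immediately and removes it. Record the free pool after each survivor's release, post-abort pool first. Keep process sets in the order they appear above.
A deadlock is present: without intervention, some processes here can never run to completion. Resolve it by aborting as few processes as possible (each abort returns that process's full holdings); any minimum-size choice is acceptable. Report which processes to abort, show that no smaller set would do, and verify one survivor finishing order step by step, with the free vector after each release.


Minimum abort set: P3.
Key observation: before aborting P3, P5 was permanently blocked — no order could ever run it; afterwards it completes at step 2.
No smaller set exists: with zero aborts the deadlock remains.
Survivors finish in the order: P7, P5, P9, P4. Verifying each step (pool after the aborts first):
  pool = (1, 6, 4)
  run P7 (needs (1, 3, 1), free (1, 6, 4)); after release of (1, 0, 2) the pool is (2, 6, 6)
  run P5 (needs (2, 5, 3), free (2, 6, 6)); after release of (1, 3, 2) the pool is (3, 9, 8)
  run P9 (needs (2, 0, 3), free (3, 9, 8)); after release of (0, 0, 1) the pool is (3, 9, 9)
  run P4 (needs (1, 8, 2), free (3, 9, 9)); after release of (1, 1, 1) the pool is (4, 10, 10)


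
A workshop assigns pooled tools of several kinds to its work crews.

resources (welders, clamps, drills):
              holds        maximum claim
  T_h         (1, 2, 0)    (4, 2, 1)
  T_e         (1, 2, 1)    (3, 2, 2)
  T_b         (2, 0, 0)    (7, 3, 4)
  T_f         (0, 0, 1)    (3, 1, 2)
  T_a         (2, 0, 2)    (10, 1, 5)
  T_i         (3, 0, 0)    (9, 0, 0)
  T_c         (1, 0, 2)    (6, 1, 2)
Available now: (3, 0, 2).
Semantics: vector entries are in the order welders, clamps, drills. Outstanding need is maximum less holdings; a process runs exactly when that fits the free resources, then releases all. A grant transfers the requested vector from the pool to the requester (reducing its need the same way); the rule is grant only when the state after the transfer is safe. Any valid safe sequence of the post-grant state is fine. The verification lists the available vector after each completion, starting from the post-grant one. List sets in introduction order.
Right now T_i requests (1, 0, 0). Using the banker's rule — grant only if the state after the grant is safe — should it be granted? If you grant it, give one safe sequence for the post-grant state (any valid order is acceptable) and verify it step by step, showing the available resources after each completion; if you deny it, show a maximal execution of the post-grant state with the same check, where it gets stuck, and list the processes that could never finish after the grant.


DENY. Granting would leave the state unsafe.
Key observation: no order helps: past T_e, T_f, T_h, the free pool tops out at (4, 4, 4), below what each blocked process needs in welders.
After a pretend grant, a maximal execution: T_e, T_f, T_h — then nothing else fits. Walking it through:
  pool = (2, 0, 2)
  T_e needs (2, 0, 1) <= (2, 0, 2) -> finishes; pool += (1, 2, 1) = (3, 2, 3)
  T_f needs (3, 1, 1) <= (3, 2, 3) -> finishes; pool += (0, 0, 1) = (3, 2, 4)
  T_h needs (3, 0, 1) <= (3, 2, 4) -> finishes; pool += (1, 2, 0) = (4, 4, 4)
  T_b still needs (5, 3, 4) but only (4, 4, 4) is free — short on welders
  T_a still needs (8, 1, 3) but only (4, 4, 4) is free — short on welders
  T_i still needs (5, 0, 0) but only (4, 4, 4) is free — short on welders
  T_c still needs (5, 1, 0) but only (4, 4, 4) is free — short on welders
Had the request been granted, T_b, T_a, T_i and T_c could never finish.


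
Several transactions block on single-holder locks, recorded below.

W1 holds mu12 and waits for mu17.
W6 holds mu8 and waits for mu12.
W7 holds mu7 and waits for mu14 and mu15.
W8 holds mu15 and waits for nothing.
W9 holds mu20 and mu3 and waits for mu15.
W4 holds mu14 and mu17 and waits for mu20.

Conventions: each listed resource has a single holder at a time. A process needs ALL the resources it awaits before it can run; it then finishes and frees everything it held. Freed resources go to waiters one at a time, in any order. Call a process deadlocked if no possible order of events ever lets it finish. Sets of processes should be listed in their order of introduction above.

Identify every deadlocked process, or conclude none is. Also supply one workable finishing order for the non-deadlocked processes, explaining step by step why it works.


Nothing here is deadlocked.
Key observation: there is no circular wait here — follow any chain and it reaches a process that is free to run now.
The rest can finish in the order W8, W9, W4, W1, W7, W6.
Walking it through:
  W8: no waits; runs immediately, freeing mu15
  W9 waits on mu15 — all released -> runs and releases mu20 and mu3
  W4 waits on mu20 — all released -> runs and releases mu14 and mu17
  W1 waits on mu17 — all released -> runs and releases mu12
  W7 waits on mu14 and mu15 — all released -> runs and releases mu7
  W6 waits on mu12 — all released -> runs and releases mu8


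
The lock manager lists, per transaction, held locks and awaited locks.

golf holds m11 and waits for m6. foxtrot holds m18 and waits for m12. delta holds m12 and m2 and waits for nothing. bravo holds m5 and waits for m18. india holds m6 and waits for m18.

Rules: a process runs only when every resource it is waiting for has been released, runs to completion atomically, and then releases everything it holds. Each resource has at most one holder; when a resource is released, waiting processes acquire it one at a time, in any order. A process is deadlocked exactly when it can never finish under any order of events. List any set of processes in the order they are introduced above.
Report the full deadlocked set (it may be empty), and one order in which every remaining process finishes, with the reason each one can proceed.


No process is deadlocked.
Key observation: the wait graph is acyclic; completion cascades from the unblocked processes through everyone else.
One completion order for the rest: delta, foxtrot, india, bravo, golf.
Walking it through:
  delta waits on nothing -> runs at once and releases m12 and m2
  run foxtrot (all its waits — m12 — are resolved); releases m18
  run india (all its waits — m18 — are resolved); releases m6
  run bravo (all its waits — m18 — are resolved); releases m5
  run golf (all its waits — m6 — are resolved); releases m11


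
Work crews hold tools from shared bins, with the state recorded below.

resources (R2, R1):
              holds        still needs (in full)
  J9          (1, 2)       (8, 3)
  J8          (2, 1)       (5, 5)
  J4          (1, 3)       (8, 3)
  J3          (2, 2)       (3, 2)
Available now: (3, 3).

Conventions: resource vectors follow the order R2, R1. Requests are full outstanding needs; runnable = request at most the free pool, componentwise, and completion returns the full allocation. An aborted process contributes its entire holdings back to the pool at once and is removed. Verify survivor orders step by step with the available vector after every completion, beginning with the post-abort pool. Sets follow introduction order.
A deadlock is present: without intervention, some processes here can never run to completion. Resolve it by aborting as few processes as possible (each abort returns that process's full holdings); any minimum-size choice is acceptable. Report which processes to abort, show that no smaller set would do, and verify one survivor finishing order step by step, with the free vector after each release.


Abort J4.
Key observation: J9 could never have finished before the abort; with (1, 3) returned by J4, it fits at step 3.
Minimality: the empty abort set fails — the state is deadlocked as it stands.
Survivors finish in the order: J3, J8, J9. Check, step by step (pool after the aborts first):
  pool = (4, 6)
  J3: need (3, 2) fits (4, 6); releases (2, 2), pool now (6, 8)
  J8: need (5, 5) fits (6, 8); releases (2, 1), pool now (8, 9)
  J9: need (8, 3) fits (8, 9); releases (1, 2), pool now (9, 11)


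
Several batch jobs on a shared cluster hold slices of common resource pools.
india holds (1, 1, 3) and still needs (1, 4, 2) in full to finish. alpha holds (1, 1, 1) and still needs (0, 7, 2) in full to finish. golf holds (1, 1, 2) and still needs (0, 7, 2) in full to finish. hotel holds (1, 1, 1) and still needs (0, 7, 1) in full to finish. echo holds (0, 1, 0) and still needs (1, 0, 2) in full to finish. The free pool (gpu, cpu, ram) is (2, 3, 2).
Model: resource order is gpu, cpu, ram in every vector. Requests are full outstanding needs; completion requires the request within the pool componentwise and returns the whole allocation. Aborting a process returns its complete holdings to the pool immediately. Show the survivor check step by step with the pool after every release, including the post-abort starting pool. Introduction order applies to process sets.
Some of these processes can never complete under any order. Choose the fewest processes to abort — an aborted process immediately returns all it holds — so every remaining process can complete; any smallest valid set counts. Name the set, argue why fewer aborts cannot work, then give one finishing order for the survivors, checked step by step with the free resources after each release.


Minimum abort set: alpha and hotel.
Key observation: the returned (2, 2, 2) from alpha and hotel is what brings golf — unrunnable before, under any order — into play at step 3.
Minimality, checking each single-abort alternative: india alone leaves alpha blocked (short on cpu); alpha alone leaves golf blocked (short on cpu); golf alone leaves alpha blocked (short on cpu); hotel alone leaves alpha blocked (short on cpu); echo alone leaves alpha blocked (short on cpu).
One survivor order: echo, india, golf. Step-by-step check (post-abort pool first):
  pool = (4, 5, 4)
  echo needs (1, 0, 2) <= (4, 5, 4) -> finishes; pool += (0, 1, 0) = (4, 6, 4)
  india needs (1, 4, 2) <= (4, 6, 4) -> finishes; pool += (1, 1, 3) = (5, 7, 7)
  golf needs (0, 7, 2) <= (5, 7, 7) -> finishes; pool += (1, 1, 2) = (6, 8, 9)


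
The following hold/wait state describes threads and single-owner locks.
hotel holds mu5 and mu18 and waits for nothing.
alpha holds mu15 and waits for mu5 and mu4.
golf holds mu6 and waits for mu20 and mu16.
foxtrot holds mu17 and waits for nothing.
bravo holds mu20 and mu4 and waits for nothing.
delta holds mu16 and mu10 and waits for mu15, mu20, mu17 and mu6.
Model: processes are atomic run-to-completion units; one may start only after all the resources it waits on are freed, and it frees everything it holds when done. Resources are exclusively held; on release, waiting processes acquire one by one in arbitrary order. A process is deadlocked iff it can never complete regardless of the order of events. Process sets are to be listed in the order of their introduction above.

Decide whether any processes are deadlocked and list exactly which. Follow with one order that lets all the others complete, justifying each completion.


The deadlocked set is golf and delta.
Key observation: the cycle golf -> delta -> golf can never break — each member waits on the next; no other process is dragged down with it.
A valid finishing order for the others: foxtrot, bravo, hotel, alpha.
Step-by-step check:
  run foxtrot (it waits on nothing); releases mu17
  run bravo (it waits on nothing); releases mu20 and mu4
  run hotel (it waits on nothing); releases mu5 and mu18
  alpha waits on mu5 and mu4 — all released -> runs and releases mu15


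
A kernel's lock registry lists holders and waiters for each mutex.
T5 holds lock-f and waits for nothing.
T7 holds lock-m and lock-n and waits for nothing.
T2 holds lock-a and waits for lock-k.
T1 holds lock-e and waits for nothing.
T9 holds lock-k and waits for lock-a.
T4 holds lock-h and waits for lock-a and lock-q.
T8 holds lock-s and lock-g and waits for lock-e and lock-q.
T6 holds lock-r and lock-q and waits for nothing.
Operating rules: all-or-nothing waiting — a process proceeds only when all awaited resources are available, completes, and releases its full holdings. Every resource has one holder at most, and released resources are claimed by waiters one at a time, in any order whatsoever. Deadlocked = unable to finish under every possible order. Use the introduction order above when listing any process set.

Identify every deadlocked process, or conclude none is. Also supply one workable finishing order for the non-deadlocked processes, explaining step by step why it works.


Deadlocked: T2, T9 and T4.
Key observation: the loop T2 -> T9 -> T2 blocks itself forever; T4 waits into the deadlock from upstream.
One completion order for the rest: T7, T5, T6, T1, T8.
Walking it through:
  T7: no waits; runs immediately, freeing lock-m and lock-n
  T5: no waits; runs immediately, freeing lock-f
  T6: no waits; runs immediately, freeing lock-r and lock-q
  T1: no waits; runs immediately, freeing lock-e
  run T8 (all its waits — lock-e and lock-q — are resolved); releases lock-s and lock-g


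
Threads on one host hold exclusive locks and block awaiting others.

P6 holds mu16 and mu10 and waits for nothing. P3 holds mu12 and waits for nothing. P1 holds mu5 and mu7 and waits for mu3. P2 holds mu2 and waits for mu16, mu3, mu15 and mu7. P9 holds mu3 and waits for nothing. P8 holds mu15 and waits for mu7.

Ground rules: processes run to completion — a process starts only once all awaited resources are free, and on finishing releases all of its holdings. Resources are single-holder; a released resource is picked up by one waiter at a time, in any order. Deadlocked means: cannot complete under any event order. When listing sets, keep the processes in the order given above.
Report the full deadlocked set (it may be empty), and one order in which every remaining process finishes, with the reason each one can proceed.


No process is deadlocked.
Key observation: the wait relation is loop-free; peeling off processes with no waits unwinds the whole state.
A valid finishing order for the others: P9, P1, P8, P6, P2, P3.
Walking it through:
  P9: no waits; runs immediately, freeing mu3
  run P1 (all its waits — mu3 — are resolved); releases mu5 and mu7
  run P8 (all its waits — mu7 — are resolved); releases mu15
  P6: no waits; runs immediately, freeing mu16 and mu10
  run P2 (all its waits — mu16, mu3, mu15 and mu7 — are resolved); releases mu2
  P3: no waits; runs immediately, freeing mu12


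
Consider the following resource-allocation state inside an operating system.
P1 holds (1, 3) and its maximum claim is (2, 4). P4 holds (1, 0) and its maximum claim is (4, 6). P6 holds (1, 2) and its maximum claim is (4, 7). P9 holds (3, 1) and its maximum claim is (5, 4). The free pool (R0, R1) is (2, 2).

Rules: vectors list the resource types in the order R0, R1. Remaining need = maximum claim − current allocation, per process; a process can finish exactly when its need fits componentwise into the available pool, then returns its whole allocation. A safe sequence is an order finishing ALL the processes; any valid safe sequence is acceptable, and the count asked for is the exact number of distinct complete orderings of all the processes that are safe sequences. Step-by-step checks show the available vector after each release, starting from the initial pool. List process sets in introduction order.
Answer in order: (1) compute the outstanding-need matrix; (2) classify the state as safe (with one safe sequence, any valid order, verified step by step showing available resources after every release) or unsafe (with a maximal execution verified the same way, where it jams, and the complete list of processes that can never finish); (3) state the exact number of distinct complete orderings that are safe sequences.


(1) Need matrix, components ordered R0, R1:
  P1: (1, 1)
  P4: (3, 6)
  P6: (3, 5)
  P9: (2, 3)
(2) The state is SAFE; one workable sequence: P1, P9, P4, P6.
Key observation: P4 marks the first exact bind of the order: its need (3, 6) fits the free (6, 6) with zero slack on a requested resource.
Walking it through:
  pool = (2, 2)
  run P1 (needs (1, 1), free (2, 2)); after release of (1, 3) the pool is (3, 5)
  run P9 (needs (2, 3), free (3, 5)); after release of (3, 1) the pool is (6, 6)
  run P4 (needs (3, 6), free (6, 6)); after release of (1, 0) the pool is (7, 6)
  run P6 (needs (3, 5), free (7, 6)); after release of (1, 2) the pool is (8, 8)
(3) The exact count: 4 of the possible complete orderings are safe sequences.


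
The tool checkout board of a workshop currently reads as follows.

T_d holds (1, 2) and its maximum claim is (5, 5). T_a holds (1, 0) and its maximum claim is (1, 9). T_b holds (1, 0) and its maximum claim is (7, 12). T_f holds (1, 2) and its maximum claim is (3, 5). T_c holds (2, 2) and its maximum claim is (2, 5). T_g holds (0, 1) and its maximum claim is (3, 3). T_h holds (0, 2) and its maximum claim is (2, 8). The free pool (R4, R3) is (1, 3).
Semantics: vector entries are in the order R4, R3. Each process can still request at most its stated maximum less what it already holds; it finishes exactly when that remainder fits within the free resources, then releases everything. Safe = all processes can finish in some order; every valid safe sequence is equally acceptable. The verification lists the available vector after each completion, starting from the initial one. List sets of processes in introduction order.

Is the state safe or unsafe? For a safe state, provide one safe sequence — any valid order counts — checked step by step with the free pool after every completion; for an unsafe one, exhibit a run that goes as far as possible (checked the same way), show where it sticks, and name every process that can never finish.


SAFE, for example via the order T_c, T_g, T_f, T_h, T_d, T_a, T_b.
Key observation: T_c marks the first exact bind of the order: its need (0, 3) fits the free (1, 3) with zero slack on a requested resource.
Walking it through:
  pool = (1, 3)
  T_c needs (0, 3) <= (1, 3) -> finishes; pool += (2, 2) = (3, 5)
  T_g needs (3, 2) <= (3, 5) -> finishes; pool += (0, 1) = (3, 6)
  T_f needs (2, 3) <= (3, 6) -> finishes; pool += (1, 2) = (4, 8)
  T_h needs (2, 6) <= (4, 8) -> finishes; pool += (0, 2) = (4, 10)
  T_d needs (4, 3) <= (4, 10) -> finishes; pool += (1, 2) = (5, 12)
  T_a needs (0, 9) <= (5, 12) -> finishes; pool += (1, 0) = (6, 12)
  T_b needs (6, 12) <= (6, 12) -> finishes; pool += (1, 0) = (7, 12)


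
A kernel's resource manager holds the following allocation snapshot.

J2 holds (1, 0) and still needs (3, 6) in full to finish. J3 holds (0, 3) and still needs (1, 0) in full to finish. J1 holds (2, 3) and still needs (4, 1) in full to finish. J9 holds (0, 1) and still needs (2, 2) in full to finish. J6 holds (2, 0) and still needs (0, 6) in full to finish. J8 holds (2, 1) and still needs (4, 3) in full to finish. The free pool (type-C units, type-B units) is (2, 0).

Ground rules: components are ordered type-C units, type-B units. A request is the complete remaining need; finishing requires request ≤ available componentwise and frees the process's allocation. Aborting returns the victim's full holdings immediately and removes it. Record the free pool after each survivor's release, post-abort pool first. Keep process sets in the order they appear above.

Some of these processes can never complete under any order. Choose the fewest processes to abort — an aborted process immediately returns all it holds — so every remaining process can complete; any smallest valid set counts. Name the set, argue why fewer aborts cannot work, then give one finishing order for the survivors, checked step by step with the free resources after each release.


The answer: abort J8.
Key observation: before aborting J8, J1 was permanently blocked — no order could ever run it; afterwards it completes at step 3.
No smaller set exists: with zero aborts the deadlock remains.
One survivor order: J3, J9, J1, J6, J2. Step-by-step check (post-abort pool first):
  pool = (4, 1)
  J3 needs (1, 0) <= (4, 1) -> finishes; pool += (0, 3) = (4, 4)
  J9 needs (2, 2) <= (4, 4) -> finishes; pool += (0, 1) = (4, 5)
  J1 needs (4, 1) <= (4, 5) -> finishes; pool += (2, 3) = (6, 8)
  J6 needs (0, 6) <= (6, 8) -> finishes; pool += (2, 0) = (8, 8)
  J2 needs (3, 6) <= (8, 8) -> finishes; pool += (1, 0) = (9, 8)


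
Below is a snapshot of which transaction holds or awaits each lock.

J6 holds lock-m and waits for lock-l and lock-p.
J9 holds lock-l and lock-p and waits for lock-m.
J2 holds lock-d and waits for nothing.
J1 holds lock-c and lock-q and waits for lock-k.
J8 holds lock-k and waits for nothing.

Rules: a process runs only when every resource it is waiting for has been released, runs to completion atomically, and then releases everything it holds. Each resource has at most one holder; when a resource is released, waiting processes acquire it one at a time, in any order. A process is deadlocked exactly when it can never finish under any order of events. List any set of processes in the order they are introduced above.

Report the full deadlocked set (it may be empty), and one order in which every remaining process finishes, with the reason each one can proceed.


Deadlocked: J6 and J9.
Key observation: the cycle J6 -> J9 -> J6 can never break — each member waits on the next; no other process is dragged down with it.
The rest can finish in the order J2, J8, J1.
Check, step by step:
  J2: no waits; runs immediately, freeing lock-d
  J8: no waits; runs immediately, freeing lock-k
  J1: everything it awaited (lock-k) is free; runs, freeing lock-c and lock-q


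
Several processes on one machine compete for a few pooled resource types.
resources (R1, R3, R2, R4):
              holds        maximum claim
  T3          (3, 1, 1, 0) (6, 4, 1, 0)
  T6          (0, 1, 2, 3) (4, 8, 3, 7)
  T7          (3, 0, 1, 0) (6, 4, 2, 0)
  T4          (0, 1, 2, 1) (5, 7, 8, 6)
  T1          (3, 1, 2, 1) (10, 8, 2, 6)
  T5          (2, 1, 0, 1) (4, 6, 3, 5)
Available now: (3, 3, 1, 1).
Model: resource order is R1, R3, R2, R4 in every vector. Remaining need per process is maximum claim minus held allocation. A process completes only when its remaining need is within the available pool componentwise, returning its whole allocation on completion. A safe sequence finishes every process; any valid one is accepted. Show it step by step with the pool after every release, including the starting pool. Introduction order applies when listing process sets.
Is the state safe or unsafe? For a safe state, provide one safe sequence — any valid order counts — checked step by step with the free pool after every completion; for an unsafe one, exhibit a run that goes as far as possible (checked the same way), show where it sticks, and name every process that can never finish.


UNSAFE.
Key observation: R3 is the bottleneck — with T3, T7 done the pool holds (9, 4, 3, 1), short of every remaining need.
A maximal execution: T3, T7 — then nothing else fits. Verifying each step:
  pool = (3, 3, 1, 1)
  T3: need (3, 3, 0, 0) fits (3, 3, 1, 1); releases (3, 1, 1, 0), pool now (6, 4, 2, 1)
  T7: need (3, 4, 1, 0) fits (6, 4, 2, 1); releases (3, 0, 1, 0), pool now (9, 4, 3, 1)
  blocked: T6 wants (4, 7, 1, 4), pool (9, 4, 3, 1) — not enough R3 and R4
  blocked: T4 wants (5, 6, 6, 5), pool (9, 4, 3, 1) — not enough R3, R2 and R4
  blocked: T1 wants (7, 7, 0, 5), pool (9, 4, 3, 1) — not enough R3 and R4
  blocked: T5 wants (2, 5, 3, 4), pool (9, 4, 3, 1) — not enough R3 and R4
Permanently blocked: T6, T4, T1 and T5.


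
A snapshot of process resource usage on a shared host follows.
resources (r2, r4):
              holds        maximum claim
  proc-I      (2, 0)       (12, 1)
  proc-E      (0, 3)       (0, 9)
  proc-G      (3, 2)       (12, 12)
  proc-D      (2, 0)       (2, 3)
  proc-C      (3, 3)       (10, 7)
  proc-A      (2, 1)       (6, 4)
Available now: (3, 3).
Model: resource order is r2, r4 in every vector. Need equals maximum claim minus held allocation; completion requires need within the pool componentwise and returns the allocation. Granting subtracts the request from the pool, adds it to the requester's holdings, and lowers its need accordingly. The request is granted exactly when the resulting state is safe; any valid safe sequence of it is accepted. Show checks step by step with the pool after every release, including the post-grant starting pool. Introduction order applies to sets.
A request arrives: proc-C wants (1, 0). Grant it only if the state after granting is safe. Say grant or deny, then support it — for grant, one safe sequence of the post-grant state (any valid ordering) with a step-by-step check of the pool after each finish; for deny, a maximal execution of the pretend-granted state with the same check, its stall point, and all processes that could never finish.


GRANT: granting preserves safety; a valid post-grant sequence is proc-D, proc-A, proc-C, proc-I, proc-E, proc-G.
Key observation: the transfer keeps a workable pool ((2, 3)); proc-D starts the safe sequence.
Step-by-step check of the post-grant state:
  pool = (2, 3)
  proc-D needs (0, 3) <= (2, 3) -> finishes; pool += (2, 0) = (4, 3)
  proc-A needs (4, 3) <= (4, 3) -> finishes; pool += (2, 1) = (6, 4)
  proc-C needs (6, 4) <= (6, 4) -> finishes; pool += (4, 3) = (10, 7)
  proc-I needs (10, 1) <= (10, 7) -> finishes; pool += (2, 0) = (12, 7)
  proc-E needs (0, 6) <= (12, 7) -> finishes; pool += (0, 3) = (12, 10)
  proc-G needs (9, 10) <= (12, 10) -> finishes; pool += (3, 2) = (15, 12)


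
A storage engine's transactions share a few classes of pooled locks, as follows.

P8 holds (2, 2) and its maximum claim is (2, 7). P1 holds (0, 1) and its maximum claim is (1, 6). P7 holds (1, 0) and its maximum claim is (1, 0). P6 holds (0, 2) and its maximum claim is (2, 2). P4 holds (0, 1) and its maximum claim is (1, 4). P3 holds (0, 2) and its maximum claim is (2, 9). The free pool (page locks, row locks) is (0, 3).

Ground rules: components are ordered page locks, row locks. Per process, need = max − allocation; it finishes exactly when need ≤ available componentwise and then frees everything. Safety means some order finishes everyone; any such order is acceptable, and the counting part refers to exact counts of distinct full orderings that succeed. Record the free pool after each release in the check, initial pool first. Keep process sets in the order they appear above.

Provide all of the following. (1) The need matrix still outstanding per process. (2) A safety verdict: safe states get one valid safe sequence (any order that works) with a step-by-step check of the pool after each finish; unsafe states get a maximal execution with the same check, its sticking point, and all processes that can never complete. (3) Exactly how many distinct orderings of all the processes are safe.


(1) Remaining need (order page locks, row locks):
  P8: (0, 5)
  P1: (1, 5)
  P7: (0, 0)
  P6: (2, 0)
  P4: (1, 3)
  P3: (2, 7)
(2) The state is UNSAFE.
Key observation: after P7, P4 the pool peaks at (1, 4), and each blocked process is short somewhere: P8 on row locks; P1 on row locks; P6 on page locks; P3 on page locks, row locks.
The run P7, P4 cannot be extended any further. Step-by-step check:
  pool = (0, 3)
  P7 needs (0, 0) <= (0, 3) -> finishes; pool += (1, 0) = (1, 3)
  P4 needs (1, 3) <= (1, 3) -> finishes; pool += (0, 1) = (1, 4)
  P8 still needs (0, 5) but only (1, 4) is free — short on row locks
  P1 still needs (1, 5) but only (1, 4) is free — short on row locks
  P6 still needs (2, 0) but only (1, 4) is free — short on page locks
  P3 still needs (2, 7) but only (1, 4) is free — short on page locks and row locks
Permanently blocked: P8, P1, P6 and P3.
(3) Precisely 0 of the possible complete orderings are safe sequences.


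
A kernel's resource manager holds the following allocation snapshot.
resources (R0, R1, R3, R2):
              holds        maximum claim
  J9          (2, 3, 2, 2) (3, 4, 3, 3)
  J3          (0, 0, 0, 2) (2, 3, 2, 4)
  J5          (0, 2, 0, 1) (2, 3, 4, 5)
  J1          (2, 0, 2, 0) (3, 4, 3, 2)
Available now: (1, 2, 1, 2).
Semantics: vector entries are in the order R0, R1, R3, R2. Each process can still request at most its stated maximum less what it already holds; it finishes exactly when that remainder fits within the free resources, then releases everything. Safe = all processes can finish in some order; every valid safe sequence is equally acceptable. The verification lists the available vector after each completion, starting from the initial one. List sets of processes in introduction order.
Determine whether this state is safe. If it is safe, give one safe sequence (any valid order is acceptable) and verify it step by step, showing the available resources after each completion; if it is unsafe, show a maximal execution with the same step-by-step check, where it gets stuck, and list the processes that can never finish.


SAFE. One safe sequence: J9, J1, J3, J5.
Key observation: J9 marks the first exact bind of the order: its need (1, 1, 1, 1) fits the free (1, 2, 1, 2) with zero slack on a requested resource.
Verifying each step:
  pool = (1, 2, 1, 2)
  J9 needs (1, 1, 1, 1) <= (1, 2, 1, 2) -> finishes; pool += (2, 3, 2, 2) = (3, 5, 3, 4)
  J1 needs (1, 4, 1, 2) <= (3, 5, 3, 4) -> finishes; pool += (2, 0, 2, 0) = (5, 5, 5, 4)
  J3 needs (2, 3, 2, 2) <= (5, 5, 5, 4) -> finishes; pool += (0, 0, 0, 2) = (5, 5, 5, 6)
  J5 needs (2, 1, 4, 4) <= (5, 5, 5, 6) -> finishes; pool += (0, 2, 0, 1) = (5, 7, 5, 7)


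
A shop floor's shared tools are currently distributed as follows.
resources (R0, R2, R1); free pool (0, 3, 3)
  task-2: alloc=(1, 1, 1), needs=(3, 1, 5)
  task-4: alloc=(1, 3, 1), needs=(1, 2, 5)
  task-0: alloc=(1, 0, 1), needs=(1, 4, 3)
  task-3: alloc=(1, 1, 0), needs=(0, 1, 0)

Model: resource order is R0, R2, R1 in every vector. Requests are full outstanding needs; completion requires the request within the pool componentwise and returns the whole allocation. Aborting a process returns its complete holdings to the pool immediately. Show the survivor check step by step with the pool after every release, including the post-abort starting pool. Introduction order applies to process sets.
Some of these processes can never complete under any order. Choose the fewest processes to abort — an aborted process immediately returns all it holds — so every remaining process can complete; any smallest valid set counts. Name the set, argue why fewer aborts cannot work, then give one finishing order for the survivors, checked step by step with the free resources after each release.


Minimum abort set: task-4.
Key observation: task-2 could never have finished before the abort; with (1, 3, 1) returned by task-4, it fits at step 3.
Why nothing smaller works: aborting no one leaves the state deadlocked as given.
The survivors complete as task-3, task-0, task-2. Step-by-step check (starting from the post-abort pool):
  pool = (1, 6, 4)
  run task-3 (needs (0, 1, 0), free (1, 6, 4)); after release of (1, 1, 0) the pool is (2, 7, 4)
  run task-0 (needs (1, 4, 3), free (2, 7, 4)); after release of (1, 0, 1) the pool is (3, 7, 5)
  run task-2 (needs (3, 1, 5), free (3, 7, 5)); after release of (1, 1, 1) the pool is (4, 8, 6)


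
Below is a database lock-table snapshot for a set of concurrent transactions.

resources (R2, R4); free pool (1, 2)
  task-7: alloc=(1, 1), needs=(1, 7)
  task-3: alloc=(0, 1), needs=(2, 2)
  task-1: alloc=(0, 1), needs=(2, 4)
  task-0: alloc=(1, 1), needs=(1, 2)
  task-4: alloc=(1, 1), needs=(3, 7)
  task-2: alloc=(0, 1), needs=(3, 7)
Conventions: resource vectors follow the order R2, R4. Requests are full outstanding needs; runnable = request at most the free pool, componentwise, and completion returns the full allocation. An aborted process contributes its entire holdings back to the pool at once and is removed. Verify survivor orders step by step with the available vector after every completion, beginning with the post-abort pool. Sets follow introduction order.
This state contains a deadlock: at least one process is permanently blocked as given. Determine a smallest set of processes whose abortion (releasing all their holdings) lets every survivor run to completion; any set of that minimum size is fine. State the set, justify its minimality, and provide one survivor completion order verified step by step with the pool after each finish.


Abort task-4 and task-2.
Key observation: the returned (1, 2) from task-4 and task-2 is what brings task-7 — unrunnable before, under any order — into play at step 4.
Minimality, checking each single-abort alternative: task-7 alone leaves task-4 blocked (short on R4); task-3 alone leaves task-7 blocked (short on R4); task-1 alone leaves task-7 blocked (short on R4); task-0 alone leaves task-7 blocked (short on R4); task-4 alone leaves task-7 blocked (short on R4); task-2 alone leaves task-7 blocked (short on R4).
Survivors finish in the order: task-1, task-3, task-0, task-7. Check, step by step (pool after the aborts first):
  pool = (2, 4)
  task-1: need (2, 4) fits (2, 4); releases (0, 1), pool now (2, 5)
  task-3: need (2, 2) fits (2, 5); releases (0, 1), pool now (2, 6)
  task-0: need (1, 2) fits (2, 6); releases (1, 1), pool now (3, 7)
  task-7: need (1, 7) fits (3, 7); releases (1, 1), pool now (4, 8)


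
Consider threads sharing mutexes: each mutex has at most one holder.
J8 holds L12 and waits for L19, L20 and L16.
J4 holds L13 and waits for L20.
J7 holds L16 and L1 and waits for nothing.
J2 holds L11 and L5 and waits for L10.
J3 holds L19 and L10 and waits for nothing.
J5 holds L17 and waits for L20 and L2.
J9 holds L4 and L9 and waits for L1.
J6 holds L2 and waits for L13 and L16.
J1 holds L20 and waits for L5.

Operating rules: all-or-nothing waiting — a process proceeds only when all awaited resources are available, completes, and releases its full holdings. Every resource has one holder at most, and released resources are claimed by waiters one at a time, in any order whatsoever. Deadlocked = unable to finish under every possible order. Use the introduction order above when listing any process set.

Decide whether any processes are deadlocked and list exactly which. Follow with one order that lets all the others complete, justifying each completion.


The deadlocked set is empty.
Key observation: the wait graph is acyclic; completion cascades from the unblocked processes through everyone else.
A valid finishing order for the others: J7, J3, J2, J1, J4, J6, J5, J8, J9.
Check, step by step:
  J7: no waits; runs immediately, freeing L16 and L1
  J3: no waits; runs immediately, freeing L19 and L10
  J2 waits on L10 — all released -> runs and releases L11 and L5
  J1 waits on L5 — all released -> runs and releases L20
  J4 waits on L20 — all released -> runs and releases L13
  J6 waits on L13 and L16 — all released -> runs and releases L2
  J5 waits on L20 and L2 — all released -> runs and releases L17
  J8 waits on L19, L20 and L16 — all released -> runs and releases L12
  J9 waits on L1 — all released -> runs and releases L4 and L9


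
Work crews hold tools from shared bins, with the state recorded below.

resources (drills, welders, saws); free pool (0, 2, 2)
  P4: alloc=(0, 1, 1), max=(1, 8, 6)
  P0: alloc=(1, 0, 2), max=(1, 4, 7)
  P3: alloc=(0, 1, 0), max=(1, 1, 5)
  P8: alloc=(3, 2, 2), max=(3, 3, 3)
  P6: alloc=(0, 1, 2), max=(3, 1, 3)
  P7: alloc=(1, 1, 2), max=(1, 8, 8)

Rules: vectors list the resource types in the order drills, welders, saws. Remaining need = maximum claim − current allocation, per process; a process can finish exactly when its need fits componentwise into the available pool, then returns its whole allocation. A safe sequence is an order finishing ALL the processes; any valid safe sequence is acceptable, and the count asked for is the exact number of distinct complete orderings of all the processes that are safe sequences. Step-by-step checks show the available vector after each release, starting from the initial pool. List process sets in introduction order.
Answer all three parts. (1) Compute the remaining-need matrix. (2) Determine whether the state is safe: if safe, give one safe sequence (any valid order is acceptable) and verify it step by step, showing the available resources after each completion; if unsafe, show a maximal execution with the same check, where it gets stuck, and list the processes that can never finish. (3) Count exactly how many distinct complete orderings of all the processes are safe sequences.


(1) Outstanding need per process (order drills, welders, saws):
  P4: (1, 7, 5)
  P0: (0, 4, 5)
  P3: (1, 0, 5)
  P8: (0, 1, 1)
  P6: (3, 0, 1)
  P7: (0, 7, 6)
(2) The state is UNSAFE.
Key observation: P8, P6, P3, P0 can finish, but then (4, 6, 8) is all there is, and the blocked group's welders demands exceed it.
A maximal execution: P8, P6, P3, P0 — then nothing else fits. Step-by-step check:
  pool = (0, 2, 2)
  run P8 (needs (0, 1, 1), free (0, 2, 2)); after release of (3, 2, 2) the pool is (3, 4, 4)
  run P6 (needs (3, 0, 1), free (3, 4, 4)); after release of (0, 1, 2) the pool is (3, 5, 6)
  run P3 (needs (1, 0, 5), free (3, 5, 6)); after release of (0, 1, 0) the pool is (3, 6, 6)
  run P0 (needs (0, 4, 5), free (3, 6, 6)); after release of (1, 0, 2) the pool is (4, 6, 8)
  P4 cannot run: need (1, 7, 5) vs free (4, 6, 8) (insufficient welders)
  P7 cannot run: need (0, 7, 6) vs free (4, 6, 8) (insufficient welders)
Never able to finish: P4 and P7.
(3) Precisely 0 of the possible complete orderings are safe sequences.
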